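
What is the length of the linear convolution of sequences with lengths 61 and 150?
Linear/full convolution length: m + n - 1 = 61 + 150 - 1 = 210

210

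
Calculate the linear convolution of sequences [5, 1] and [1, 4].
y[0] = 5×1 = 5; y[1] = 5×4 + 1×1 = 21; y[2] = 1×4 = 4

[5, 21, 4]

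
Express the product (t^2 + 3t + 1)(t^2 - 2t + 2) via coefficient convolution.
Ascending coefficients: a = [1, 3, 1], b = [2, -2, 1]. c[0] = 1×2 = 2; c[1] = 1×-2 + 3×2 = 4; c[2] = 1×1 + 3×-2 + 1×2 = -3; c[3] = 3×1 + 1×-2 = 1; c[4] = 1×1 = 1. Result coefficients: [2, 4, -3, 1, 1] → t^4 + t^3 - 3t^2 + 4t + 2

t^4 + t^3 - 3t^2 + 4t + 2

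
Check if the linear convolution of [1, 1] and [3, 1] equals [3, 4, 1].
Recompute linear convolution of [1, 1] and [3, 1]: y[0] = 1×3 = 3; y[1] = 1×1 + 1×3 = 4; y[2] = 1×1 = 1 → [3, 4, 1]. Given [3, 4, 1] matches, so answer: Yes

Yes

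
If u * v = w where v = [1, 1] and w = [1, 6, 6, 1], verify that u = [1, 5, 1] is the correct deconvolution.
Forward-compute [1, 5, 1] * [1, 1]: w[0] = 1×1 = 1; w[1] = 1×1 + 5×1 = 6; w[2] = 5×1 + 1×1 = 6; w[3] = 1×1 = 1 → [1, 6, 6, 1]. Matches given w = [1, 6, 6, 1], so verified.

Verified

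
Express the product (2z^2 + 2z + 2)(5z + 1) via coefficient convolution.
Ascending coefficients: a = [2, 2, 2], b = [1, 5]. c[0] = 2×1 = 2; c[1] = 2×5 + 2×1 = 12; c[2] = 2×5 + 2×1 = 12; c[3] = 2×5 = 10. Result coefficients: [2, 12, 12, 10] → 10z^3 + 12z^2 + 12z + 2

10z^3 + 12z^2 + 12z + 2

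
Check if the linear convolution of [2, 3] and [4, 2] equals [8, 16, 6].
Recompute linear convolution of [2, 3] and [4, 2]: y[0] = 2×4 = 8; y[1] = 2×2 + 3×4 = 16; y[2] = 3×2 = 6 → [8, 16, 6]. Given [8, 16, 6] matches, so answer: Yes

Yes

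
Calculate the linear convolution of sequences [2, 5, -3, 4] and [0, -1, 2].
y[0] = 2×0 = 0; y[1] = 2×-1 + 5×0 = -2; y[2] = 2×2 + 5×-1 + -3×0 = -1; y[3] = 5×2 + -3×-1 + 4×0 = 13; y[4] = -3×2 + 4×-1 = -10; y[5] = 4×2 = 8

[0, -2, -1, 13, -10, 8]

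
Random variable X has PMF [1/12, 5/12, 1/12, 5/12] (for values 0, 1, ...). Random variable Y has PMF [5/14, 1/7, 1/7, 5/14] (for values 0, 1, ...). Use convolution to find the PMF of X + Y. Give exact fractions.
P(X+Y=k) = Σ_i P(X=i)·P(Y=k-i) — a convolution of [1/12, 5/12, 1/12, 5/12] and [5/14, 1/7, 1/7, 5/14]. P(X+Y=0) = (1/12)×(5/14) = 5/168; P(X+Y=1) = (1/12)×(1/7) + (5/12)×(5/14) = 1/84 + 25/168 = 9/56; P(X+Y=2) = (1/12)×(1/7) + (5/12)×(1/7) + (1/12)×(5/14) = 1/84 + 5/84 + 5/168 = 17/168; P(X+Y=3) = (1/12)×(5/14) + (5/12)×(1/7) + (1/12)×(1/7) + (5/12)×(5/14) = 5/168 + 5/84 + 1/84 + 25/168 = 1/4; P(X+Y=4) = (5/12)×(5/14) + (1/12)×(1/7) + (5/12)×(1/7) = 25/168 + 1/84 + 5/84 = 37/168; P(X+Y=5) = (1/12)×(5/14) + (5/12)×(1/7) = 5/168 + 5/84 = 5/56; P(X+Y=6) = (5/12)×(5/14) = 25/168. PMF: [5/168, 9/56, 17/168, 1/4, 37/168, 5/56, 25/168] (sums to 1 ✓)

[5/168, 9/56, 17/168, 1/4, 37/168, 5/56, 25/168]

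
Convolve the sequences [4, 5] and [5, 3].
y[0] = 4×5 = 20; y[1] = 4×3 + 5×5 = 37; y[2] = 5×3 = 15

[20, 37, 15]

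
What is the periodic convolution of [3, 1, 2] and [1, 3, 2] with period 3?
Use y[k] = Σ_j x[j]·h[(k-j) mod 3]. y[0] = 3×1 + 1×2 + 2×3 = 11; y[1] = 3×3 + 1×1 + 2×2 = 14; y[2] = 3×2 + 1×3 + 2×1 = 11. Result: [11, 14, 11]

[11, 14, 11]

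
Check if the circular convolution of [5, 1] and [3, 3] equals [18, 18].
Recompute circular convolution of [5, 1] and [3, 3]: y[0] = 5×3 + 1×3 = 18; y[1] = 5×3 + 1×3 = 18 → [18, 18]. Given [18, 18] matches, so answer: Yes

Yes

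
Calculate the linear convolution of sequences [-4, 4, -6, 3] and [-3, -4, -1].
y[0] = -4×-3 = 12; y[1] = -4×-4 + 4×-3 = 4; y[2] = -4×-1 + 4×-4 + -6×-3 = 6; y[3] = 4×-1 + -6×-4 + 3×-3 = 11; y[4] = -6×-1 + 3×-4 = -6; y[5] = 3×-1 = -3

[12, 4, 6, 11, -6, -3]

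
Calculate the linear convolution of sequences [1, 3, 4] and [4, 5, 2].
y[0] = 1×4 = 4; y[1] = 1×5 + 3×4 = 17; y[2] = 1×2 + 3×5 + 4×4 = 33; y[3] = 3×2 + 4×5 = 26; y[4] = 4×2 = 8

[4, 17, 33, 26, 8]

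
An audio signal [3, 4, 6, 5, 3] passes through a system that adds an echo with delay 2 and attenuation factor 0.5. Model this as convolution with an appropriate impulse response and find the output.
Direct-path + delayed-attenuated-path model → impulse response h = [1, 0, 0.5] (1 at lag 0, 0.5 at lag 2). Output y[n] = x[n] + 0.5·x[n - 2] (with x[n] = 0 outside 0..4): y[0] = 3 + 0.5×0 = 3; y[1] = 4 + 0.5×0 = 4; y[2] = 6 + 0.5×3 = 7.5; y[3] = 5 + 0.5×4 = 7.0; y[4] = 3 + 0.5×6 = 6.0; y[5] = 0 + 0.5×5 = 2.5; y[6] = 0 + 0.5×3 = 1.5. So y = [3, 4, 7.5, 7.0, 6.0, 2.5, 1.5]

[3, 4, 7.5, 7.0, 6.0, 2.5, 1.5]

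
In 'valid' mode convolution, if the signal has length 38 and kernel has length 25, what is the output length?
'Valid' mode counts only positions where the kernel fully overlaps the signal: m - n + 1 = 38 - 25 + 1 = 14

14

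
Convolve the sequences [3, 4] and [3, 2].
y[0] = 3×3 = 9; y[1] = 3×2 + 4×3 = 18; y[2] = 4×2 = 8

[9, 18, 8]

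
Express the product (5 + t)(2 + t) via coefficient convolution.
Ascending coefficients: a = [5, 1], b = [2, 1]. c[0] = 5×2 = 10; c[1] = 5×1 + 1×2 = 7; c[2] = 1×1 = 1. Result coefficients: [10, 7, 1] → 10 + 7t + t^2

10 + 7t + t^2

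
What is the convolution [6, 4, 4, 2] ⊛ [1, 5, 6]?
y[0] = 6×1 = 6; y[1] = 6×5 + 4×1 = 34; y[2] = 6×6 + 4×5 + 4×1 = 60; y[3] = 4×6 + 4×5 + 2×1 = 46; y[4] = 4×6 + 2×5 = 34; y[5] = 2×6 = 12

[6, 34, 60, 46, 34, 12]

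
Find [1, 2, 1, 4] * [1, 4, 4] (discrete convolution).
y[0] = 1×1 = 1; y[1] = 1×4 + 2×1 = 6; y[2] = 1×4 + 2×4 + 1×1 = 13; y[3] = 2×4 + 1×4 + 4×1 = 16; y[4] = 1×4 + 4×4 = 20; y[5] = 4×4 = 16

[1, 6, 13, 16, 20, 16]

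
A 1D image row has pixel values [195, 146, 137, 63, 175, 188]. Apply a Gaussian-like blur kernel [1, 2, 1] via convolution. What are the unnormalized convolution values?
Convolve image row [195, 146, 137, 63, 175, 188] with kernel [1, 2, 1]: y[0] = 195×1 = 195; y[1] = 195×2 + 146×1 = 536; y[2] = 195×1 + 146×2 + 137×1 = 624; y[3] = 146×1 + 137×2 + 63×1 = 483; y[4] = 137×1 + 63×2 + 175×1 = 438; y[5] = 63×1 + 175×2 + 188×1 = 601; y[6] = 175×1 + 188×2 = 551; y[7] = 188×1 = 188 → [195, 536, 624, 483, 438, 601, 551, 188]. Normalization factor = sum(kernel) = 4.

[195, 536, 624, 483, 438, 601, 551, 188]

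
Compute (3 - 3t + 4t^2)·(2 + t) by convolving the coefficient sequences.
Ascending coefficients: a = [3, -3, 4], b = [2, 1]. c[0] = 3×2 = 6; c[1] = 3×1 + -3×2 = -3; c[2] = -3×1 + 4×2 = 5; c[3] = 4×1 = 4. Result coefficients: [6, -3, 5, 4] → 6 - 3t + 5t^2 + 4t^3

6 - 3t + 5t^2 + 4t^3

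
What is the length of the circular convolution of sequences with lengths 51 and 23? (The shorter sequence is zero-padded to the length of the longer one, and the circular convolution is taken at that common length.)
Circular convolution (zero-padding the shorter input) has length max(m, n) = max(51, 23) = 51

51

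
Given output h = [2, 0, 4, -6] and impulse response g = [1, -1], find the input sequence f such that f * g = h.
Deconvolve h=[2, 0, 4, -6] by g=[1, -1]. Since g[0]=1, solve forward: f[0] = h[0] / 1 = 2; f[1] = (h[1] - 2×-1) / 1 = 2; f[2] = (h[2] - 2×-1) / 1 = 6. So f = [2, 2, 6]. Check by forward convolution: h[0] = 2×1 = 2; h[1] = 2×-1 + 2×1 = 0; h[2] = 2×-1 + 6×1 = 4; h[3] = 6×-1 = -6

[2, 2, 6]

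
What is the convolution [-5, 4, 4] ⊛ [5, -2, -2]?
y[0] = -5×5 = -25; y[1] = -5×-2 + 4×5 = 30; y[2] = -5×-2 + 4×-2 + 4×5 = 22; y[3] = 4×-2 + 4×-2 = -16; y[4] = 4×-2 = -8

[-25, 30, 22, -16, -8]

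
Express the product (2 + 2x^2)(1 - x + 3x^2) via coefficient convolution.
Ascending coefficients: a = [2, 0, 2], b = [1, -1, 3]. c[0] = 2×1 = 2; c[1] = 2×-1 + 0×1 = -2; c[2] = 2×3 + 0×-1 + 2×1 = 8; c[3] = 0×3 + 2×-1 = -2; c[4] = 2×3 = 6. Result coefficients: [2, -2, 8, -2, 6] → 2 - 2x + 8x^2 - 2x^3 + 6x^4

2 - 2x + 8x^2 - 2x^3 + 6x^4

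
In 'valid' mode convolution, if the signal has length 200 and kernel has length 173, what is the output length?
'Valid' mode counts only positions where the kernel fully overlaps the signal: m - n + 1 = 200 - 173 + 1 = 28

28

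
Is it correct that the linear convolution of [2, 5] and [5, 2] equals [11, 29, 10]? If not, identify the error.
Recompute linear convolution of [2, 5] and [5, 2]: y[0] = 2×5 = 10; y[1] = 2×2 + 5×5 = 29; y[2] = 5×2 = 10 → [10, 29, 10]. Compare to given [11, 29, 10]: they differ at index 0: given 11, correct 10, so answer: No

No. Error at index 0: given 11, correct 10.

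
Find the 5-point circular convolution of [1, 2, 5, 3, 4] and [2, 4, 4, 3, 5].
Use y[k] = Σ_j u[j]·v[(k-j) mod 5]. y[0] = 1×2 + 2×5 + 5×3 + 3×4 + 4×4 = 55; y[1] = 1×4 + 2×2 + 5×5 + 3×3 + 4×4 = 58; y[2] = 1×4 + 2×4 + 5×2 + 3×5 + 4×3 = 49; y[3] = 1×3 + 2×4 + 5×4 + 3×2 + 4×5 = 57; y[4] = 1×5 + 2×3 + 5×4 + 3×4 + 4×2 = 51. Result: [55, 58, 49, 57, 51]

[55, 58, 49, 57, 51]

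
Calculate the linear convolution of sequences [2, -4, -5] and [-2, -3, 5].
y[0] = 2×-2 = -4; y[1] = 2×-3 + -4×-2 = 2; y[2] = 2×5 + -4×-3 + -5×-2 = 32; y[3] = -4×5 + -5×-3 = -5; y[4] = -5×5 = -25

[-4, 2, 32, -5, -25]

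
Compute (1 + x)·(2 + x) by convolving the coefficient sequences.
Ascending coefficients: a = [1, 1], b = [2, 1]. c[0] = 1×2 = 2; c[1] = 1×1 + 1×2 = 3; c[2] = 1×1 = 1. Result coefficients: [2, 3, 1] → 2 + 3x + x^2

2 + 3x + x^2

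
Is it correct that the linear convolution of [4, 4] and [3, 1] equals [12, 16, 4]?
Recompute linear convolution of [4, 4] and [3, 1]: y[0] = 4×3 = 12; y[1] = 4×1 + 4×3 = 16; y[2] = 4×1 = 4 → [12, 16, 4]. Given [12, 16, 4] matches, so answer: Yes

Yes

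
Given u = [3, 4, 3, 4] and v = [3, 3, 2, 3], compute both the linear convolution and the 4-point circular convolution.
Linear: y_lin[0] = 3×3 = 9; y_lin[1] = 3×3 + 4×3 = 21; y_lin[2] = 3×2 + 4×3 + 3×3 = 27; y_lin[3] = 3×3 + 4×2 + 3×3 + 4×3 = 38; y_lin[4] = 4×3 + 3×2 + 4×3 = 30; y_lin[5] = 3×3 + 4×2 = 17; y_lin[6] = 4×3 = 12 → [9, 21, 27, 38, 30, 17, 12]. Circular (length 4): y[0] = 3×3 + 4×3 + 3×2 + 4×3 = 39; y[1] = 3×3 + 4×3 + 3×3 + 4×2 = 38; y[2] = 3×2 + 4×3 + 3×3 + 4×3 = 39; y[3] = 3×3 + 4×2 + 3×3 + 4×3 = 38 → [39, 38, 39, 38]

Linear: [9, 21, 27, 38, 30, 17, 12], Circular: [39, 38, 39, 38]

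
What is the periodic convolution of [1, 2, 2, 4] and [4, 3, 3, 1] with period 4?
Use y[k] = Σ_j a[j]·b[(k-j) mod 4]. y[0] = 1×4 + 2×1 + 2×3 + 4×3 = 24; y[1] = 1×3 + 2×4 + 2×1 + 4×3 = 25; y[2] = 1×3 + 2×3 + 2×4 + 4×1 = 21; y[3] = 1×1 + 2×3 + 2×3 + 4×4 = 29. Result: [24, 25, 21, 29]

[24, 25, 21, 29]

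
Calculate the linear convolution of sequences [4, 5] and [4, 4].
y[0] = 4×4 = 16; y[1] = 4×4 + 5×4 = 36; y[2] = 5×4 = 20

[16, 36, 20]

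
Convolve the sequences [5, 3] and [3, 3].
y[0] = 5×3 = 15; y[1] = 5×3 + 3×3 = 24; y[2] = 3×3 = 9

[15, 24, 9]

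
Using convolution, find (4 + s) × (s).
Ascending coefficients: a = [4, 1], b = [0, 1]. c[0] = 4×0 = 0; c[1] = 4×1 + 1×0 = 4; c[2] = 1×1 = 1. Result coefficients: [0, 4, 1] → 4s + s^2

4s + s^2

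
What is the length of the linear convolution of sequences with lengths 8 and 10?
Linear/full convolution length: m + n - 1 = 8 + 10 - 1 = 17

17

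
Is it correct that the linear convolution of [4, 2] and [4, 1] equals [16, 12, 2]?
Recompute linear convolution of [4, 2] and [4, 1]: y[0] = 4×4 = 16; y[1] = 4×1 + 2×4 = 12; y[2] = 2×1 = 2 → [16, 12, 2]. Given [16, 12, 2] matches, so answer: Yes

Yes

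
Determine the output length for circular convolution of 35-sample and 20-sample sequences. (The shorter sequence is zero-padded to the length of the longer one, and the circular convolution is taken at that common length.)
Circular convolution (zero-padding the shorter input) has length max(m, n) = max(35, 20) = 35

35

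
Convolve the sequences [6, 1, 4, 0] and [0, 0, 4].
y[0] = 6×0 = 0; y[1] = 6×0 + 1×0 = 0; y[2] = 6×4 + 1×0 + 4×0 = 24; y[3] = 1×4 + 4×0 + 0×0 = 4; y[4] = 4×4 + 0×0 = 16; y[5] = 0×4 = 0

[0, 0, 24, 4, 16, 0]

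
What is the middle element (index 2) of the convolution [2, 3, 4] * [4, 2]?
Use y[k] = Σ_i a[i]·b[k-i] at k=2. y[2] = 3×2 + 4×4 = 22

22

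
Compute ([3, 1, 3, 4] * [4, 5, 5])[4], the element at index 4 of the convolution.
Use y[k] = Σ_i a[i]·b[k-i] at k=4. y[4] = 3×5 + 4×5 = 35

35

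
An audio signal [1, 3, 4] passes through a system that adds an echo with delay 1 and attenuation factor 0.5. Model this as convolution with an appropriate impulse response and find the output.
Direct-path + delayed-attenuated-path model → impulse response h = [1, 0.5] (1 at lag 0, 0.5 at lag 1). Output y[n] = x[n] + 0.5·x[n - 1] (with x[n] = 0 outside 0..2): y[0] = 1 + 0.5×0 = 1; y[1] = 3 + 0.5×1 = 3.5; y[2] = 4 + 0.5×3 = 5.5; y[3] = 0 + 0.5×4 = 2.0. So y = [1, 3.5, 5.5, 2.0]

[1, 3.5, 5.5, 2.0]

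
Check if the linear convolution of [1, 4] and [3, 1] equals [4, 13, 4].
Recompute linear convolution of [1, 4] and [3, 1]: y[0] = 1×3 = 3; y[1] = 1×1 + 4×3 = 13; y[2] = 4×1 = 4 → [3, 13, 4]. Compare to given [4, 13, 4]: they differ at index 0: given 4, correct 3, so answer: No

No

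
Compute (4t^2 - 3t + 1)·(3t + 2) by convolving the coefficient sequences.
Ascending coefficients: a = [1, -3, 4], b = [2, 3]. c[0] = 1×2 = 2; c[1] = 1×3 + -3×2 = -3; c[2] = -3×3 + 4×2 = -1; c[3] = 4×3 = 12. Result coefficients: [2, -3, -1, 12] → 12t^3 - t^2 - 3t + 2

12t^3 - t^2 - 3t + 2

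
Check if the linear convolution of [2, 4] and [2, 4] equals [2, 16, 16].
Recompute linear convolution of [2, 4] and [2, 4]: y[0] = 2×2 = 4; y[1] = 2×4 + 4×2 = 16; y[2] = 4×4 = 16 → [4, 16, 16]. Compare to given [2, 16, 16]: they differ at index 0: given 2, correct 4, so answer: No

No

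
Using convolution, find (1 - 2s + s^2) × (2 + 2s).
Ascending coefficients: a = [1, -2, 1], b = [2, 2]. c[0] = 1×2 = 2; c[1] = 1×2 + -2×2 = -2; c[2] = -2×2 + 1×2 = -2; c[3] = 1×2 = 2. Result coefficients: [2, -2, -2, 2] → 2 - 2s - 2s^2 + 2s^3

2 - 2s - 2s^2 + 2s^3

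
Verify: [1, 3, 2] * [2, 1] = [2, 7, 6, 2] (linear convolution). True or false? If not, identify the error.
Recompute linear convolution of [1, 3, 2] and [2, 1]: y[0] = 1×2 = 2; y[1] = 1×1 + 3×2 = 7; y[2] = 3×1 + 2×2 = 7; y[3] = 2×1 = 2 → [2, 7, 7, 2]. Compare to given [2, 7, 6, 2]: they differ at index 2: given 6, correct 7, so answer: No

No. Error at index 2: given 6, correct 7.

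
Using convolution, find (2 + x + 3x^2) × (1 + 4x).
Ascending coefficients: a = [2, 1, 3], b = [1, 4]. c[0] = 2×1 = 2; c[1] = 2×4 + 1×1 = 9; c[2] = 1×4 + 3×1 = 7; c[3] = 3×4 = 12. Result coefficients: [2, 9, 7, 12] → 2 + 9x + 7x^2 + 12x^3

2 + 9x + 7x^2 + 12x^3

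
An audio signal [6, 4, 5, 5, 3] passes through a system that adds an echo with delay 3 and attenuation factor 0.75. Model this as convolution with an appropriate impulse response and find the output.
Direct-path + delayed-attenuated-path model → impulse response h = [1, 0, 0, 0.75] (1 at lag 0, 0.75 at lag 3). Output y[n] = x[n] + 0.75·x[n - 3] (with x[n] = 0 outside 0..4): y[0] = 6 + 0.75×0 = 6; y[1] = 4 + 0.75×0 = 4; y[2] = 5 + 0.75×0 = 5; y[3] = 5 + 0.75×6 = 9.5; y[4] = 3 + 0.75×4 = 6.0; y[5] = 0 + 0.75×5 = 3.75; y[6] = 0 + 0.75×5 = 3.75; y[7] = 0 + 0.75×3 = 2.25. So y = [6, 4, 5, 9.5, 6.0, 3.75, 3.75, 2.25]

[6, 4, 5, 9.5, 6.0, 3.75, 3.75, 2.25]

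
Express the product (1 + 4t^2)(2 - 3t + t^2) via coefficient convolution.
Ascending coefficients: a = [1, 0, 4], b = [2, -3, 1]. c[0] = 1×2 = 2; c[1] = 1×-3 + 0×2 = -3; c[2] = 1×1 + 0×-3 + 4×2 = 9; c[3] = 0×1 + 4×-3 = -12; c[4] = 4×1 = 4. Result coefficients: [2, -3, 9, -12, 4] → 2 - 3t + 9t^2 - 12t^3 + 4t^4

2 - 3t + 9t^2 - 12t^3 + 4t^4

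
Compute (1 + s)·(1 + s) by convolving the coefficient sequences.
Ascending coefficients: a = [1, 1], b = [1, 1]. c[0] = 1×1 = 1; c[1] = 1×1 + 1×1 = 2; c[2] = 1×1 = 1. Result coefficients: [1, 2, 1] → 1 + 2s + s^2

1 + 2s + s^2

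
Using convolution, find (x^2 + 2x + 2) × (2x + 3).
Ascending coefficients: a = [2, 2, 1], b = [3, 2]. c[0] = 2×3 = 6; c[1] = 2×2 + 2×3 = 10; c[2] = 2×2 + 1×3 = 7; c[3] = 1×2 = 2. Result coefficients: [6, 10, 7, 2] → 2x^3 + 7x^2 + 10x + 6

2x^3 + 7x^2 + 10x + 6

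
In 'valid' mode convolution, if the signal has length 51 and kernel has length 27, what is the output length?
'Valid' mode counts only positions where the kernel fully overlaps the signal: m - n + 1 = 51 - 27 + 1 = 25

25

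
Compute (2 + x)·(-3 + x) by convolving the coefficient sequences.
Ascending coefficients: a = [2, 1], b = [-3, 1]. c[0] = 2×-3 = -6; c[1] = 2×1 + 1×-3 = -1; c[2] = 1×1 = 1. Result coefficients: [-6, -1, 1] → -6 - x + x^2

-6 - x + x^2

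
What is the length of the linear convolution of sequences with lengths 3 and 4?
Linear/full convolution length: m + n - 1 = 3 + 4 - 1 = 6

6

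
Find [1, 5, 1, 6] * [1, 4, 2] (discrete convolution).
y[0] = 1×1 = 1; y[1] = 1×4 + 5×1 = 9; y[2] = 1×2 + 5×4 + 1×1 = 23; y[3] = 5×2 + 1×4 + 6×1 = 20; y[4] = 1×2 + 6×4 = 26; y[5] = 6×2 = 12

[1, 9, 23, 20, 26, 12]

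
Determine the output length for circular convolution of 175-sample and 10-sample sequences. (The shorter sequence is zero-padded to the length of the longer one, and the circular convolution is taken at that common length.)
Circular convolution (zero-padding the shorter input) has length max(m, n) = max(175, 10) = 175

175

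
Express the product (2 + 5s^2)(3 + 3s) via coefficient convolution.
Ascending coefficients: a = [2, 0, 5], b = [3, 3]. c[0] = 2×3 = 6; c[1] = 2×3 + 0×3 = 6; c[2] = 0×3 + 5×3 = 15; c[3] = 5×3 = 15. Result coefficients: [6, 6, 15, 15] → 6 + 6s + 15s^2 + 15s^3

6 + 6s + 15s^2 + 15s^3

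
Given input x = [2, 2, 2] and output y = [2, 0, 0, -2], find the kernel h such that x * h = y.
Output length 4 = len(x) + len(h) - 1 ⇒ len(h) = 2. Solve h forward using h[k] = (y[k] - Σ_{i≥1} x[i]·h[k-i]) / x[0]: h[0] = y[0] / x[0] = 2 / 2 = 1; h[1] = (y[1] - 2×1) / x[0] = (0 - 2×1) / 2 = -1. So h = [1, -1]. Forward-check [2, 2, 2] * [1, -1]: y[0] = 2×1 = 2; y[1] = 2×-1 + 2×1 = 0; y[2] = 2×-1 + 2×1 = 0; y[3] = 2×-1 = -2 → [2, 0, 0, -2] ✓

[1, -1]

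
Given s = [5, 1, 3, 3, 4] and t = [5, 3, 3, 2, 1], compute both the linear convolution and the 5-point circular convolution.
Linear: y_lin[0] = 5×5 = 25; y_lin[1] = 5×3 + 1×5 = 20; y_lin[2] = 5×3 + 1×3 + 3×5 = 33; y_lin[3] = 5×2 + 1×3 + 3×3 + 3×5 = 37; y_lin[4] = 5×1 + 1×2 + 3×3 + 3×3 + 4×5 = 45; y_lin[5] = 1×1 + 3×2 + 3×3 + 4×3 = 28; y_lin[6] = 3×1 + 3×2 + 4×3 = 21; y_lin[7] = 3×1 + 4×2 = 11; y_lin[8] = 4×1 = 4 → [25, 20, 33, 37, 45, 28, 21, 11, 4]. Circular (length 5): y[0] = 5×5 + 1×1 + 3×2 + 3×3 + 4×3 = 53; y[1] = 5×3 + 1×5 + 3×1 + 3×2 + 4×3 = 41; y[2] = 5×3 + 1×3 + 3×5 + 3×1 + 4×2 = 44; y[3] = 5×2 + 1×3 + 3×3 + 3×5 + 4×1 = 41; y[4] = 5×1 + 1×2 + 3×3 + 3×3 + 4×5 = 45 → [53, 41, 44, 41, 45]

Linear: [25, 20, 33, 37, 45, 28, 21, 11, 4], Circular: [53, 41, 44, 41, 45]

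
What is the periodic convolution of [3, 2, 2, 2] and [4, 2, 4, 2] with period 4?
Use y[k] = Σ_j x[j]·h[(k-j) mod 4]. y[0] = 3×4 + 2×2 + 2×4 + 2×2 = 28; y[1] = 3×2 + 2×4 + 2×2 + 2×4 = 26; y[2] = 3×4 + 2×2 + 2×4 + 2×2 = 28; y[3] = 3×2 + 2×4 + 2×2 + 2×4 = 26. Result: [28, 26, 28, 26]

[28, 26, 28, 26]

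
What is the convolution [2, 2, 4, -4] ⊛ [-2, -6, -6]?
y[0] = 2×-2 = -4; y[1] = 2×-6 + 2×-2 = -16; y[2] = 2×-6 + 2×-6 + 4×-2 = -32; y[3] = 2×-6 + 4×-6 + -4×-2 = -28; y[4] = 4×-6 + -4×-6 = 0; y[5] = -4×-6 = 24

[-4, -16, -32, -28, 0, 24]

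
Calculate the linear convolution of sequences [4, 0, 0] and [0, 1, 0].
y[0] = 4×0 = 0; y[1] = 4×1 + 0×0 = 4; y[2] = 4×0 + 0×1 + 0×0 = 0; y[3] = 0×0 + 0×1 = 0; y[4] = 0×0 = 0

[0, 4, 0, 0, 0]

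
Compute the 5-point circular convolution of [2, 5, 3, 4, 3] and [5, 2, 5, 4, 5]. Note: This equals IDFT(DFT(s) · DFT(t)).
Either evaluate y[k] = Σ_j s[j]·t[(k-j) mod 5] directly, or use IDFT(DFT(s) · DFT(t)). y[0] = 2×5 + 5×5 + 3×4 + 4×5 + 3×2 = 73; y[1] = 2×2 + 5×5 + 3×5 + 4×4 + 3×5 = 75; y[2] = 2×5 + 5×2 + 3×5 + 4×5 + 3×4 = 67; y[3] = 2×4 + 5×5 + 3×2 + 4×5 + 3×5 = 74; y[4] = 2×5 + 5×4 + 3×5 + 4×2 + 3×5 = 68. Result: [73, 75, 67, 74, 68]

[73, 75, 67, 74, 68]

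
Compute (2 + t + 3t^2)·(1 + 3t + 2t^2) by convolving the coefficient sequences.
Ascending coefficients: a = [2, 1, 3], b = [1, 3, 2]. c[0] = 2×1 = 2; c[1] = 2×3 + 1×1 = 7; c[2] = 2×2 + 1×3 + 3×1 = 10; c[3] = 1×2 + 3×3 = 11; c[4] = 3×2 = 6. Result coefficients: [2, 7, 10, 11, 6] → 2 + 7t + 10t^2 + 11t^3 + 6t^4

2 + 7t + 10t^2 + 11t^3 + 6t^4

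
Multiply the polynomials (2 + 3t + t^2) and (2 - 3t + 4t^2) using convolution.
Ascending coefficients: a = [2, 3, 1], b = [2, -3, 4]. c[0] = 2×2 = 4; c[1] = 2×-3 + 3×2 = 0; c[2] = 2×4 + 3×-3 + 1×2 = 1; c[3] = 3×4 + 1×-3 = 9; c[4] = 1×4 = 4. Result coefficients: [4, 0, 1, 9, 4] → 4 + t^2 + 9t^3 + 4t^4

4 + t^2 + 9t^3 + 4t^4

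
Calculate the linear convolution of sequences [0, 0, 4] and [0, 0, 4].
y[0] = 0×0 = 0; y[1] = 0×0 + 0×0 = 0; y[2] = 0×4 + 0×0 + 4×0 = 0; y[3] = 0×4 + 4×0 = 0; y[4] = 4×4 = 16

[0, 0, 0, 0, 16]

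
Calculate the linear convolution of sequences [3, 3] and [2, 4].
y[0] = 3×2 = 6; y[1] = 3×4 + 3×2 = 18; y[2] = 3×4 = 12

[6, 18, 12]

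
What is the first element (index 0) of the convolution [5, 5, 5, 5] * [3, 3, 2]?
Use y[k] = Σ_i a[i]·b[k-i] at k=0. y[0] = 5×3 = 15

15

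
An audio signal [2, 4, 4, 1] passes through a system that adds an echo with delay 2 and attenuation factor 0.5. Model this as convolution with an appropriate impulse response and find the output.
Direct-path + delayed-attenuated-path model → impulse response h = [1, 0, 0.5] (1 at lag 0, 0.5 at lag 2). Output y[n] = x[n] + 0.5·x[n - 2] (with x[n] = 0 outside 0..3): y[0] = 2 + 0.5×0 = 2; y[1] = 4 + 0.5×0 = 4; y[2] = 4 + 0.5×2 = 5.0; y[3] = 1 + 0.5×4 = 3.0; y[4] = 0 + 0.5×4 = 2.0; y[5] = 0 + 0.5×1 = 0.5. So y = [2, 4, 5.0, 3.0, 2.0, 0.5]

[2, 4, 5.0, 3.0, 2.0, 0.5]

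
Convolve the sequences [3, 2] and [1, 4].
y[0] = 3×1 = 3; y[1] = 3×4 + 2×1 = 14; y[2] = 2×4 = 8

[3, 14, 8]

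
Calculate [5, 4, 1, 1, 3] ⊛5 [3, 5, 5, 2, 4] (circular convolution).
Use y[k] = Σ_j s[j]·t[(k-j) mod 5]. y[0] = 5×3 + 4×4 + 1×2 + 1×5 + 3×5 = 53; y[1] = 5×5 + 4×3 + 1×4 + 1×2 + 3×5 = 58; y[2] = 5×5 + 4×5 + 1×3 + 1×4 + 3×2 = 58; y[3] = 5×2 + 4×5 + 1×5 + 1×3 + 3×4 = 50; y[4] = 5×4 + 4×2 + 1×5 + 1×5 + 3×3 = 47. Result: [53, 58, 58, 50, 47]

[53, 58, 58, 50, 47]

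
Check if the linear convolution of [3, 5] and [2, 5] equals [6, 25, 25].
Recompute linear convolution of [3, 5] and [2, 5]: y[0] = 3×2 = 6; y[1] = 3×5 + 5×2 = 25; y[2] = 5×5 = 25 → [6, 25, 25]. Given [6, 25, 25] matches, so answer: Yes

Yes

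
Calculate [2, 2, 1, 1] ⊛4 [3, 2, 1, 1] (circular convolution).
Use y[k] = Σ_j u[j]·v[(k-j) mod 4]. y[0] = 2×3 + 2×1 + 1×1 + 1×2 = 11; y[1] = 2×2 + 2×3 + 1×1 + 1×1 = 12; y[2] = 2×1 + 2×2 + 1×3 + 1×1 = 10; y[3] = 2×1 + 2×1 + 1×2 + 1×3 = 9. Result: [11, 12, 10, 9]

[11, 12, 10, 9]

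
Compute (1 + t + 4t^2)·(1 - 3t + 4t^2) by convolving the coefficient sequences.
Ascending coefficients: a = [1, 1, 4], b = [1, -3, 4]. c[0] = 1×1 = 1; c[1] = 1×-3 + 1×1 = -2; c[2] = 1×4 + 1×-3 + 4×1 = 5; c[3] = 1×4 + 4×-3 = -8; c[4] = 4×4 = 16. Result coefficients: [1, -2, 5, -8, 16] → 1 - 2t + 5t^2 - 8t^3 + 16t^4

1 - 2t + 5t^2 - 8t^3 + 16t^4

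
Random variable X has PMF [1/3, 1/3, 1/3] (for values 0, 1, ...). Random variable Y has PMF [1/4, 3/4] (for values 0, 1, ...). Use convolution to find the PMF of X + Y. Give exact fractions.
P(X+Y=k) = Σ_i P(X=i)·P(Y=k-i) — a convolution of [1/3, 1/3, 1/3] and [1/4, 3/4]. P(X+Y=0) = (1/3)×(1/4) = 1/12; P(X+Y=1) = (1/3)×(3/4) + (1/3)×(1/4) = 1/4 + 1/12 = 1/3; P(X+Y=2) = (1/3)×(3/4) + (1/3)×(1/4) = 1/4 + 1/12 = 1/3; P(X+Y=3) = (1/3)×(3/4) = 1/4. PMF: [1/12, 1/3, 1/3, 1/4] (sums to 1 ✓)

[1/12, 1/3, 1/3, 1/4]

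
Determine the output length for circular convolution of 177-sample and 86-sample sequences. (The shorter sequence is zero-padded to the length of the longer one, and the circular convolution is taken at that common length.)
Circular convolution (zero-padding the shorter input) has length max(m, n) = max(177, 86) = 177

177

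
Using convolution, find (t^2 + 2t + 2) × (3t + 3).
Ascending coefficients: a = [2, 2, 1], b = [3, 3]. c[0] = 2×3 = 6; c[1] = 2×3 + 2×3 = 12; c[2] = 2×3 + 1×3 = 9; c[3] = 1×3 = 3. Result coefficients: [6, 12, 9, 3] → 3t^3 + 9t^2 + 12t + 6

3t^3 + 9t^2 + 12t + 6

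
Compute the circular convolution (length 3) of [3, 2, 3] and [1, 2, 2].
Use y[k] = Σ_j s[j]·t[(k-j) mod 3]. y[0] = 3×1 + 2×2 + 3×2 = 13; y[1] = 3×2 + 2×1 + 3×2 = 14; y[2] = 3×2 + 2×2 + 3×1 = 13. Result: [13, 14, 13]

[13, 14, 13]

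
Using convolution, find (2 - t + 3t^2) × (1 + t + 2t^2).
Ascending coefficients: a = [2, -1, 3], b = [1, 1, 2]. c[0] = 2×1 = 2; c[1] = 2×1 + -1×1 = 1; c[2] = 2×2 + -1×1 + 3×1 = 6; c[3] = -1×2 + 3×1 = 1; c[4] = 3×2 = 6. Result coefficients: [2, 1, 6, 1, 6] → 2 + t + 6t^2 + t^3 + 6t^4

2 + t + 6t^2 + t^3 + 6t^4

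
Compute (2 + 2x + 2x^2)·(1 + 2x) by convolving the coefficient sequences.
Ascending coefficients: a = [2, 2, 2], b = [1, 2]. c[0] = 2×1 = 2; c[1] = 2×2 + 2×1 = 6; c[2] = 2×2 + 2×1 = 6; c[3] = 2×2 = 4. Result coefficients: [2, 6, 6, 4] → 2 + 6x + 6x^2 + 4x^3

2 + 6x + 6x^2 + 4x^3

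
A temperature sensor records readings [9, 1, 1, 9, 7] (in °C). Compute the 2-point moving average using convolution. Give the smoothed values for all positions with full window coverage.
2-point moving average kernel = [1, 1]. Apply in 'valid' mode (full window coverage): avg[0] = (9 + 1) / 2 = 5.0; avg[1] = (1 + 1) / 2 = 1.0; avg[2] = (1 + 9) / 2 = 5.0; avg[3] = (9 + 7) / 2 = 8.0. Smoothed values: [5.0, 1.0, 5.0, 8.0]

[5.0, 1.0, 5.0, 8.0]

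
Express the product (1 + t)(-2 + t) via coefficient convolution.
Ascending coefficients: a = [1, 1], b = [-2, 1]. c[0] = 1×-2 = -2; c[1] = 1×1 + 1×-2 = -1; c[2] = 1×1 = 1. Result coefficients: [-2, -1, 1] → -2 - t + t^2

-2 - t + t^2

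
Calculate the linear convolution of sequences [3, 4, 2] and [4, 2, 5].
y[0] = 3×4 = 12; y[1] = 3×2 + 4×4 = 22; y[2] = 3×5 + 4×2 + 2×4 = 31; y[3] = 4×5 + 2×2 = 24; y[4] = 2×5 = 10

[12, 22, 31, 24, 10]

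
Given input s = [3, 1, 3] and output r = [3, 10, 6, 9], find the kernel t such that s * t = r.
Output length 4 = len(s) + len(t) - 1 ⇒ len(t) = 2. Solve t forward using t[k] = (r[k] - Σ_{i≥1} s[i]·t[k-i]) / s[0]: t[0] = r[0] / s[0] = 3 / 3 = 1; t[1] = (r[1] - 1×1) / s[0] = (10 - 1×1) / 3 = 3. So t = [1, 3]. Forward-check [3, 1, 3] * [1, 3]: r[0] = 3×1 = 3; r[1] = 3×3 + 1×1 = 10; r[2] = 1×3 + 3×1 = 6; r[3] = 3×3 = 9 → [3, 10, 6, 9] ✓

[1, 3]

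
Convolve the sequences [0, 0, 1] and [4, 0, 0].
y[0] = 0×4 = 0; y[1] = 0×0 + 0×4 = 0; y[2] = 0×0 + 0×0 + 1×4 = 4; y[3] = 0×0 + 1×0 = 0; y[4] = 1×0 = 0

[0, 0, 4, 0, 0]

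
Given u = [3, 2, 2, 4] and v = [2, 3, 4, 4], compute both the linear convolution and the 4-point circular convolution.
Linear: y_lin[0] = 3×2 = 6; y_lin[1] = 3×3 + 2×2 = 13; y_lin[2] = 3×4 + 2×3 + 2×2 = 22; y_lin[3] = 3×4 + 2×4 + 2×3 + 4×2 = 34; y_lin[4] = 2×4 + 2×4 + 4×3 = 28; y_lin[5] = 2×4 + 4×4 = 24; y_lin[6] = 4×4 = 16 → [6, 13, 22, 34, 28, 24, 16]. Circular (length 4): y[0] = 3×2 + 2×4 + 2×4 + 4×3 = 34; y[1] = 3×3 + 2×2 + 2×4 + 4×4 = 37; y[2] = 3×4 + 2×3 + 2×2 + 4×4 = 38; y[3] = 3×4 + 2×4 + 2×3 + 4×2 = 34 → [34, 37, 38, 34]

Linear: [6, 13, 22, 34, 28, 24, 16], Circular: [34, 37, 38, 34]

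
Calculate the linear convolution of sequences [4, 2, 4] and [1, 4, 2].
y[0] = 4×1 = 4; y[1] = 4×4 + 2×1 = 18; y[2] = 4×2 + 2×4 + 4×1 = 20; y[3] = 2×2 + 4×4 = 20; y[4] = 4×2 = 8

[4, 18, 20, 20, 8]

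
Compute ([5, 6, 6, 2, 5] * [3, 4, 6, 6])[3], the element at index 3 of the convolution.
Use y[k] = Σ_i a[i]·b[k-i] at k=3. y[3] = 5×6 + 6×6 + 6×4 + 2×3 = 96

96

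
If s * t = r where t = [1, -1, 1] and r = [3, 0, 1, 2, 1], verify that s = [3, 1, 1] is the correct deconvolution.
Forward-compute [3, 1, 1] * [1, -1, 1]: r[0] = 3×1 = 3; r[1] = 3×-1 + 1×1 = -2; r[2] = 3×1 + 1×-1 + 1×1 = 3; r[3] = 1×1 + 1×-1 = 0; r[4] = 1×1 = 1 → [3, -2, 3, 0, 1]. Does not match given r = [3, 0, 1, 2, 1].

Not verified. [3, 1, 1] * [1, -1, 1] = [3, -2, 3, 0, 1], which differs from [3, 0, 1, 2, 1] at index 1.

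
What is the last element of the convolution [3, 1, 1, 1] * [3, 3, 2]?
Use y[k] = Σ_i a[i]·b[k-i] at k=5. y[5] = 1×2 = 2

2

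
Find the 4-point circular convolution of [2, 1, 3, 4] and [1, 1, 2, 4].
Use y[k] = Σ_j f[j]·g[(k-j) mod 4]. y[0] = 2×1 + 1×4 + 3×2 + 4×1 = 16; y[1] = 2×1 + 1×1 + 3×4 + 4×2 = 23; y[2] = 2×2 + 1×1 + 3×1 + 4×4 = 24; y[3] = 2×4 + 1×2 + 3×1 + 4×1 = 17. Result: [16, 23, 24, 17]

[16, 23, 24, 17]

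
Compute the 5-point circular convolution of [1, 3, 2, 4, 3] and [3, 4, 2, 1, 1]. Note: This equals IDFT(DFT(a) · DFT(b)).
Either evaluate y[k] = Σ_j a[j]·b[(k-j) mod 5] directly, or use IDFT(DFT(a) · DFT(b)). y[0] = 1×3 + 3×1 + 2×1 + 4×2 + 3×4 = 28; y[1] = 1×4 + 3×3 + 2×1 + 4×1 + 3×2 = 25; y[2] = 1×2 + 3×4 + 2×3 + 4×1 + 3×1 = 27; y[3] = 1×1 + 3×2 + 2×4 + 4×3 + 3×1 = 30; y[4] = 1×1 + 3×1 + 2×2 + 4×4 + 3×3 = 33. Result: [28, 25, 27, 30, 33]

[28, 25, 27, 30, 33]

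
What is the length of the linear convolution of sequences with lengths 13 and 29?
Linear/full convolution length: m + n - 1 = 13 + 29 - 1 = 41

41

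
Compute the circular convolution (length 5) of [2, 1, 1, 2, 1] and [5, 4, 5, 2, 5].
Use y[k] = Σ_j f[j]·g[(k-j) mod 5]. y[0] = 2×5 + 1×5 + 1×2 + 2×5 + 1×4 = 31; y[1] = 2×4 + 1×5 + 1×5 + 2×2 + 1×5 = 27; y[2] = 2×5 + 1×4 + 1×5 + 2×5 + 1×2 = 31; y[3] = 2×2 + 1×5 + 1×4 + 2×5 + 1×5 = 28; y[4] = 2×5 + 1×2 + 1×5 + 2×4 + 1×5 = 30. Result: [31, 27, 31, 28, 30]

[31, 27, 31, 28, 30]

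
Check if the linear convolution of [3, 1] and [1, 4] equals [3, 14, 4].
Recompute linear convolution of [3, 1] and [1, 4]: y[0] = 3×1 = 3; y[1] = 3×4 + 1×1 = 13; y[2] = 1×4 = 4 → [3, 13, 4]. Compare to given [3, 14, 4]: they differ at index 1: given 14, correct 13, so answer: No

No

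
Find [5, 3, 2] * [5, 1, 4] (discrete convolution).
y[0] = 5×5 = 25; y[1] = 5×1 + 3×5 = 20; y[2] = 5×4 + 3×1 + 2×5 = 33; y[3] = 3×4 + 2×1 = 14; y[4] = 2×4 = 8

[25, 20, 33, 14, 8]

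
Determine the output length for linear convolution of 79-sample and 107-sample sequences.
Linear/full convolution length: m + n - 1 = 79 + 107 - 1 = 185

185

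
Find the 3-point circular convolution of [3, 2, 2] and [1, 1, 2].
Use y[k] = Σ_j f[j]·g[(k-j) mod 3]. y[0] = 3×1 + 2×2 + 2×1 = 9; y[1] = 3×1 + 2×1 + 2×2 = 9; y[2] = 3×2 + 2×1 + 2×1 = 10. Result: [9, 9, 10]

[9, 9, 10]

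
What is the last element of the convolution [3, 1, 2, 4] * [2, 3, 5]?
Use y[k] = Σ_i a[i]·b[k-i] at k=5. y[5] = 4×5 = 20

20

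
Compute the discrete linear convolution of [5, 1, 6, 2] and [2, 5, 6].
y[0] = 5×2 = 10; y[1] = 5×5 + 1×2 = 27; y[2] = 5×6 + 1×5 + 6×2 = 47; y[3] = 1×6 + 6×5 + 2×2 = 40; y[4] = 6×6 + 2×5 = 46; y[5] = 2×6 = 12

[10, 27, 47, 40, 46, 12]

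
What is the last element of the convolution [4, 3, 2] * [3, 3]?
Use y[k] = Σ_i a[i]·b[k-i] at k=3. y[3] = 2×3 = 6

6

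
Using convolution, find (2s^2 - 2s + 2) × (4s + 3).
Ascending coefficients: a = [2, -2, 2], b = [3, 4]. c[0] = 2×3 = 6; c[1] = 2×4 + -2×3 = 2; c[2] = -2×4 + 2×3 = -2; c[3] = 2×4 = 8. Result coefficients: [6, 2, -2, 8] → 8s^3 - 2s^2 + 2s + 6

8s^3 - 2s^2 + 2s + 6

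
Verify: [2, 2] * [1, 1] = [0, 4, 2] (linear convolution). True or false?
Recompute linear convolution of [2, 2] and [1, 1]: y[0] = 2×1 = 2; y[1] = 2×1 + 2×1 = 4; y[2] = 2×1 = 2 → [2, 4, 2]. Compare to given [0, 4, 2]: they differ at index 0: given 0, correct 2, so answer: No

No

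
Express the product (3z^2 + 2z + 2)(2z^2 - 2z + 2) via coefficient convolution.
Ascending coefficients: a = [2, 2, 3], b = [2, -2, 2]. c[0] = 2×2 = 4; c[1] = 2×-2 + 2×2 = 0; c[2] = 2×2 + 2×-2 + 3×2 = 6; c[3] = 2×2 + 3×-2 = -2; c[4] = 3×2 = 6. Result coefficients: [4, 0, 6, -2, 6] → 6z^4 - 2z^3 + 6z^2 + 4

6z^4 - 2z^3 + 6z^2 + 4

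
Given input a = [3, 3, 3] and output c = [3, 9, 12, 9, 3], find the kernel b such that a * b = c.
Output length 5 = len(a) + len(b) - 1 ⇒ len(b) = 3. Solve b forward using b[k] = (c[k] - Σ_{i≥1} a[i]·b[k-i]) / a[0]: b[0] = c[0] / a[0] = 3 / 3 = 1; b[1] = (c[1] - 3×1) / a[0] = (9 - 3×1) / 3 = 2; b[2] = (c[2] - 3×2 - 3×1) / a[0] = (12 - 3×2 - 3×1) / 3 = 1. So b = [1, 2, 1]. Forward-check [3, 3, 3] * [1, 2, 1]: c[0] = 3×1 = 3; c[1] = 3×2 + 3×1 = 9; c[2] = 3×1 + 3×2 + 3×1 = 12; c[3] = 3×1 + 3×2 = 9; c[4] = 3×1 = 3 → [3, 9, 12, 9, 3] ✓

[1, 2, 1]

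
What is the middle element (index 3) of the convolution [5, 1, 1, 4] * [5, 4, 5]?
Use y[k] = Σ_i a[i]·b[k-i] at k=3. y[3] = 1×5 + 1×4 + 4×5 = 29

29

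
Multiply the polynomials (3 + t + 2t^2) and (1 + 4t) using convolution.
Ascending coefficients: a = [3, 1, 2], b = [1, 4]. c[0] = 3×1 = 3; c[1] = 3×4 + 1×1 = 13; c[2] = 1×4 + 2×1 = 6; c[3] = 2×4 = 8. Result coefficients: [3, 13, 6, 8] → 3 + 13t + 6t^2 + 8t^3

3 + 13t + 6t^2 + 8t^3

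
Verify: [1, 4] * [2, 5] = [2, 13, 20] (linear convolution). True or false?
Recompute linear convolution of [1, 4] and [2, 5]: y[0] = 1×2 = 2; y[1] = 1×5 + 4×2 = 13; y[2] = 4×5 = 20 → [2, 13, 20]. Given [2, 13, 20] matches, so answer: Yes

Yes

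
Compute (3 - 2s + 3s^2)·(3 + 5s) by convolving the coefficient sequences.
Ascending coefficients: a = [3, -2, 3], b = [3, 5]. c[0] = 3×3 = 9; c[1] = 3×5 + -2×3 = 9; c[2] = -2×5 + 3×3 = -1; c[3] = 3×5 = 15. Result coefficients: [9, 9, -1, 15] → 9 + 9s - s^2 + 15s^3

9 + 9s - s^2 + 15s^3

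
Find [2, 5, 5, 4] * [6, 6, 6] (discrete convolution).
y[0] = 2×6 = 12; y[1] = 2×6 + 5×6 = 42; y[2] = 2×6 + 5×6 + 5×6 = 72; y[3] = 5×6 + 5×6 + 4×6 = 84; y[4] = 5×6 + 4×6 = 54; y[5] = 4×6 = 24

[12, 42, 72, 84, 54, 24]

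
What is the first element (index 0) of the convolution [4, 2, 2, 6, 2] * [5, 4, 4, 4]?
Use y[k] = Σ_i a[i]·b[k-i] at k=0. y[0] = 4×5 = 20

20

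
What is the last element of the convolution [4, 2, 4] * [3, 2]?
Use y[k] = Σ_i a[i]·b[k-i] at k=3. y[3] = 4×2 = 8

8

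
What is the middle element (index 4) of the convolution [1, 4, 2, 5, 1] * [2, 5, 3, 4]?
Use y[k] = Σ_i a[i]·b[k-i] at k=4. y[4] = 4×4 + 2×3 + 5×5 + 1×2 = 49

49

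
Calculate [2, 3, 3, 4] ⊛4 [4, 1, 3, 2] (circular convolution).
Use y[k] = Σ_j x[j]·h[(k-j) mod 4]. y[0] = 2×4 + 3×2 + 3×3 + 4×1 = 27; y[1] = 2×1 + 3×4 + 3×2 + 4×3 = 32; y[2] = 2×3 + 3×1 + 3×4 + 4×2 = 29; y[3] = 2×2 + 3×3 + 3×1 + 4×4 = 32. Result: [27, 32, 29, 32]

[27, 32, 29, 32]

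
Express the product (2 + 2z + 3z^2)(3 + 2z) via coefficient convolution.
Ascending coefficients: a = [2, 2, 3], b = [3, 2]. c[0] = 2×3 = 6; c[1] = 2×2 + 2×3 = 10; c[2] = 2×2 + 3×3 = 13; c[3] = 3×2 = 6. Result coefficients: [6, 10, 13, 6] → 6 + 10z + 13z^2 + 6z^3

6 + 10z + 13z^2 + 6z^3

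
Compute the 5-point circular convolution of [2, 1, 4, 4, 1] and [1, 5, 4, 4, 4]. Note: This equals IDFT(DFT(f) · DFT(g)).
Either evaluate y[k] = Σ_j f[j]·g[(k-j) mod 5] directly, or use IDFT(DFT(f) · DFT(g)). y[0] = 2×1 + 1×4 + 4×4 + 4×4 + 1×5 = 43; y[1] = 2×5 + 1×1 + 4×4 + 4×4 + 1×4 = 47; y[2] = 2×4 + 1×5 + 4×1 + 4×4 + 1×4 = 37; y[3] = 2×4 + 1×4 + 4×5 + 4×1 + 1×4 = 40; y[4] = 2×4 + 1×4 + 4×4 + 4×5 + 1×1 = 49. Result: [43, 47, 37, 40, 49]

[43, 47, 37, 40, 49]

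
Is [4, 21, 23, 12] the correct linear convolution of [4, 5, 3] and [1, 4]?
Recompute linear convolution of [4, 5, 3] and [1, 4]: y[0] = 4×1 = 4; y[1] = 4×4 + 5×1 = 21; y[2] = 5×4 + 3×1 = 23; y[3] = 3×4 = 12 → [4, 21, 23, 12]. Given [4, 21, 23, 12] matches, so answer: Yes

Yes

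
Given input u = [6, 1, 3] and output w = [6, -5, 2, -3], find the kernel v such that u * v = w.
Output length 4 = len(u) + len(v) - 1 ⇒ len(v) = 2. Solve v forward using v[k] = (w[k] - Σ_{i≥1} u[i]·v[k-i]) / u[0]: v[0] = w[0] / u[0] = 6 / 6 = 1; v[1] = (w[1] - 1×1) / u[0] = (-5 - 1×1) / 6 = -1. So v = [1, -1]. Forward-check [6, 1, 3] * [1, -1]: w[0] = 6×1 = 6; w[1] = 6×-1 + 1×1 = -5; w[2] = 1×-1 + 3×1 = 2; w[3] = 3×-1 = -3 → [6, -5, 2, -3] ✓

[1, -1]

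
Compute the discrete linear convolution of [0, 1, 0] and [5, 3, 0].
y[0] = 0×5 = 0; y[1] = 0×3 + 1×5 = 5; y[2] = 0×0 + 1×3 + 0×5 = 3; y[3] = 1×0 + 0×3 = 0; y[4] = 0×0 = 0

[0, 5, 3, 0, 0]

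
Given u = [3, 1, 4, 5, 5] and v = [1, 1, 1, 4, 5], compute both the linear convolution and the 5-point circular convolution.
Linear: y_lin[0] = 3×1 = 3; y_lin[1] = 3×1 + 1×1 = 4; y_lin[2] = 3×1 + 1×1 + 4×1 = 8; y_lin[3] = 3×4 + 1×1 + 4×1 + 5×1 = 22; y_lin[4] = 3×5 + 1×4 + 4×1 + 5×1 + 5×1 = 33; y_lin[5] = 1×5 + 4×4 + 5×1 + 5×1 = 31; y_lin[6] = 4×5 + 5×4 + 5×1 = 45; y_lin[7] = 5×5 + 5×4 = 45; y_lin[8] = 5×5 = 25 → [3, 4, 8, 22, 33, 31, 45, 45, 25]. Circular (length 5): y[0] = 3×1 + 1×5 + 4×4 + 5×1 + 5×1 = 34; y[1] = 3×1 + 1×1 + 4×5 + 5×4 + 5×1 = 49; y[2] = 3×1 + 1×1 + 4×1 + 5×5 + 5×4 = 53; y[3] = 3×4 + 1×1 + 4×1 + 5×1 + 5×5 = 47; y[4] = 3×5 + 1×4 + 4×1 + 5×1 + 5×1 = 33 → [34, 49, 53, 47, 33]

Linear: [3, 4, 8, 22, 33, 31, 45, 45, 25], Circular: [34, 49, 53, 47, 33]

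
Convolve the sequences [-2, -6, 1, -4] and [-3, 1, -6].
y[0] = -2×-3 = 6; y[1] = -2×1 + -6×-3 = 16; y[2] = -2×-6 + -6×1 + 1×-3 = 3; y[3] = -6×-6 + 1×1 + -4×-3 = 49; y[4] = 1×-6 + -4×1 = -10; y[5] = -4×-6 = 24

[6, 16, 3, 49, -10, 24]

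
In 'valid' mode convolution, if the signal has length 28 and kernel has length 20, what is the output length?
'Valid' mode counts only positions where the kernel fully overlaps the signal: m - n + 1 = 28 - 20 + 1 = 9

9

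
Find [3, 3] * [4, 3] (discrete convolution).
y[0] = 3×4 = 12; y[1] = 3×3 + 3×4 = 21; y[2] = 3×3 = 9

[12, 21, 9]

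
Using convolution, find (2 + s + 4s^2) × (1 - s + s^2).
Ascending coefficients: a = [2, 1, 4], b = [1, -1, 1]. c[0] = 2×1 = 2; c[1] = 2×-1 + 1×1 = -1; c[2] = 2×1 + 1×-1 + 4×1 = 5; c[3] = 1×1 + 4×-1 = -3; c[4] = 4×1 = 4. Result coefficients: [2, -1, 5, -3, 4] → 2 - s + 5s^2 - 3s^3 + 4s^4

2 - s + 5s^2 - 3s^3 + 4s^4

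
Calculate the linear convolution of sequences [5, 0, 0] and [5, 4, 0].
y[0] = 5×5 = 25; y[1] = 5×4 + 0×5 = 20; y[2] = 5×0 + 0×4 + 0×5 = 0; y[3] = 0×0 + 0×4 = 0; y[4] = 0×0 = 0

[25, 20, 0, 0, 0]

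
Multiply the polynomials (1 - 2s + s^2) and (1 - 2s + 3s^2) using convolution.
Ascending coefficients: a = [1, -2, 1], b = [1, -2, 3]. c[0] = 1×1 = 1; c[1] = 1×-2 + -2×1 = -4; c[2] = 1×3 + -2×-2 + 1×1 = 8; c[3] = -2×3 + 1×-2 = -8; c[4] = 1×3 = 3. Result coefficients: [1, -4, 8, -8, 3] → 1 - 4s + 8s^2 - 8s^3 + 3s^4

1 - 4s + 8s^2 - 8s^3 + 3s^4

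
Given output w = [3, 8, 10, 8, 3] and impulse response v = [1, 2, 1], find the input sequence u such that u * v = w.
Deconvolve w=[3, 8, 10, 8, 3] by v=[1, 2, 1]. Since v[0]=1, solve forward: u[0] = w[0] / 1 = 3; u[1] = (w[1] - 3×2) / 1 = 2; u[2] = (w[2] - 2×2 - 3×1) / 1 = 3. So u = [3, 2, 3]. Check by forward convolution: w[0] = 3×1 = 3; w[1] = 3×2 + 2×1 = 8; w[2] = 3×1 + 2×2 + 3×1 = 10; w[3] = 2×1 + 3×2 = 8; w[4] = 3×1 = 3

[3, 2, 3]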